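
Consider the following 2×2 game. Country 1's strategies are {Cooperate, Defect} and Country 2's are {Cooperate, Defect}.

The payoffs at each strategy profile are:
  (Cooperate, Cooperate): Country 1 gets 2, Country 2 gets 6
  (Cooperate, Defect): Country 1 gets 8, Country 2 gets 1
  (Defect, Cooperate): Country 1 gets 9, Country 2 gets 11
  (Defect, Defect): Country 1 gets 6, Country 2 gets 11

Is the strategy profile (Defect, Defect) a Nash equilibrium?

At (Defect, Defect), Country 1 earns 6; switching to Cooperate would give 8, so Country 1 would deviate.
Country 2 earns 11; switching to Cooperate would give 11, so Country 2 has no profitable deviation.
Since at least one player can profitably deviate, this is not a Nash equilibrium.

No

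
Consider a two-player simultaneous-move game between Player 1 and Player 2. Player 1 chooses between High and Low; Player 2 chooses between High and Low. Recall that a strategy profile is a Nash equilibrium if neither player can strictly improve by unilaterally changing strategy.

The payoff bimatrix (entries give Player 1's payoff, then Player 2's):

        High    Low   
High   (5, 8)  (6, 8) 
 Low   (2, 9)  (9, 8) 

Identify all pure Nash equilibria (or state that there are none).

(High, High)

(High, High): Player 1 gets 5 ≥ 2 from Low, and Player 2 gets 8 ≥ 8 from Low — Nash equilibrium.
(High, Low): Player 1 prefers Low (9 > 6) — not an equilibrium.
(Low, High): Player 1 prefers High (5 > 2) — not an equilibrium.
(Low, Low): Player 2 prefers High (9 > 8) — not an equilibrium.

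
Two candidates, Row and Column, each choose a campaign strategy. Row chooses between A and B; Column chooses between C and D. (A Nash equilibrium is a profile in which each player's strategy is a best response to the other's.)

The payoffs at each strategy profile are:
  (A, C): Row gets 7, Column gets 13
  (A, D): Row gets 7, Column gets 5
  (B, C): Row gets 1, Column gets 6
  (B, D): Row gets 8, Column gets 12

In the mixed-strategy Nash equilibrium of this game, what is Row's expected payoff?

7

First find q, the probability Column plays C, from Row's indifference between A and B: 7q + 7(1−q) = q + 8(1−q), giving q = 1/7.
Since Row is indifferent in equilibrium, Row's expected payoff equals the payoff from either row against (1/7, 6/7). Using A: 7(1/7) + 7(6/7) = 7.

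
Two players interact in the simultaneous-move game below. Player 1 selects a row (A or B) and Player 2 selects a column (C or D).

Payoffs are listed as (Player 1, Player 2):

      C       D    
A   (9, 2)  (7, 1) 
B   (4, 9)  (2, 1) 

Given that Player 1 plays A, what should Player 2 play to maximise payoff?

C

Against A, Player 2 earns 2 from C and 1 from D.
So C is the best response.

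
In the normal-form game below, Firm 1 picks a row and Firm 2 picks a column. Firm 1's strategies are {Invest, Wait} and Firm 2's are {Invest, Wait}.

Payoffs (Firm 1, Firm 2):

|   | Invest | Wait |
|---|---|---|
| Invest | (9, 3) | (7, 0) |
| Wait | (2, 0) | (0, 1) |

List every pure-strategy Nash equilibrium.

(Invest, Invest): Firm 1 gets 9 ≥ 2 from Wait, and Firm 2 gets 3 ≥ 0 from Wait — Nash equilibrium.
(Invest, Wait): Firm 2 prefers Invest (3 > 0) — not an equilibrium.
(Wait, Invest): Firm 1 prefers Invest (9 > 2); Firm 2 prefers Wait (1 > 0) — not an equilibrium.
(Wait, Wait): Firm 1 prefers Invest (7 > 0) — not an equilibrium.

(Invest, Invest)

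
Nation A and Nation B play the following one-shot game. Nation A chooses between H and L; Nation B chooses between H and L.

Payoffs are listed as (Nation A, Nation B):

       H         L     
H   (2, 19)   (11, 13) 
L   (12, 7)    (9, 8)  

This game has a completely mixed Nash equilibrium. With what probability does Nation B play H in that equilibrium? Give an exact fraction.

Let q be the probability that Nation B plays H. In a completely mixed equilibrium, Nation A must be indifferent between H and L.
Nation A's expected payoff from H is 2q + 11(1−q); from L it is 12q + 9(1−q).
Setting these equal: −9q + 11 = 3q + 9, so q = 1/6.

1/6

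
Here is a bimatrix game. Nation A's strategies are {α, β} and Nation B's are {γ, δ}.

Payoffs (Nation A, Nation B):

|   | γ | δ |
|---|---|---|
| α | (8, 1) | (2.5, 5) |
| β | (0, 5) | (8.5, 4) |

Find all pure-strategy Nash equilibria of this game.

(α, γ): Nation B prefers δ (5 > 1) — not an equilibrium.
(α, δ): Nation A prefers β (8.5 > 2.5) — not an equilibrium.
(β, γ): Nation A prefers α (8 > 0) — not an equilibrium.
(β, δ): Nation B prefers γ (5 > 4) — not an equilibrium.

none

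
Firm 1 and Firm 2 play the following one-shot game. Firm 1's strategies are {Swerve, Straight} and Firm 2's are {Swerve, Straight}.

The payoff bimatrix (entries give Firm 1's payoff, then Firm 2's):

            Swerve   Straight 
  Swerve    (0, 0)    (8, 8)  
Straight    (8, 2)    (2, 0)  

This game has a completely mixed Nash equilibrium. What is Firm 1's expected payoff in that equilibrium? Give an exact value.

First find y, the probability Firm 2 plays Swerve, from Firm 1's indifference between Swerve and Straight: 8(1−y) = 8y + 2(1−y), giving y = 3/7.
Since Firm 1 is indifferent in equilibrium, Firm 1's expected payoff equals the payoff from either row against (3/7, 4/7). Using Swerve: 8(4/7) = 32/7.

32/7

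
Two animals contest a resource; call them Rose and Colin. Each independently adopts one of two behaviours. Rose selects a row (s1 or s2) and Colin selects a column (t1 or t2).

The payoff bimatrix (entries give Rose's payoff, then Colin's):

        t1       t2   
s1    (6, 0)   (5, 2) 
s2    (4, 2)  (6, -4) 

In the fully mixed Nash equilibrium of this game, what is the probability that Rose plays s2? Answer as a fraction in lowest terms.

1/4

Let r be the probability that Rose plays s1. In a completely mixed equilibrium, Colin must be indifferent between t1 and t2.
Colin's expected payoff from t1 is 2(1−r); from t2 it is 2r − 4(1−r).
Setting these equal: −2r + 2 = 6r − 4, so r = 3/4.
Therefore Rose plays s2 with probability 1 − 3/4 = 1/4.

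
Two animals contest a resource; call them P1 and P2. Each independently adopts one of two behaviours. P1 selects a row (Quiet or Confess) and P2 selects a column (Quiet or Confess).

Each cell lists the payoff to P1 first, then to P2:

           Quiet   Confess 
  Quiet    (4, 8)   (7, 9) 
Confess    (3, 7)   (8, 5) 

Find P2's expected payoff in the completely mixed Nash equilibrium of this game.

First find x, the probability P1 plays Quiet, from P2's indifference between Quiet and Confess: 8x + 7(1−x) = 9x + 5(1−x), giving x = 2/3.
Since P2 is indifferent in equilibrium, P2's expected payoff equals the payoff from either column against (2/3, 1/3). Using Quiet: 8(2/3) + 7(1/3) = 23/3.

23/3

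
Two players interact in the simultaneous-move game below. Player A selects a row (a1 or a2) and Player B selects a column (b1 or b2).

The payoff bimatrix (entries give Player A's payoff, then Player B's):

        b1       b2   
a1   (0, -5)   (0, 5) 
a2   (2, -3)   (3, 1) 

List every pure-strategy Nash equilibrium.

(a1, b1): Player A prefers a2 (2 > 0); Player B prefers b2 (5 > -5) — not an equilibrium.
(a1, b2): Player A prefers a2 (3 > 0) — not an equilibrium.
(a2, b1): Player B prefers b2 (1 > -3) — not an equilibrium.
(a2, b2): Player A gets 3 ≥ 0 from a1, and Player B gets 1 ≥ -3 from b1 — Nash equilibrium.

(a2, b2)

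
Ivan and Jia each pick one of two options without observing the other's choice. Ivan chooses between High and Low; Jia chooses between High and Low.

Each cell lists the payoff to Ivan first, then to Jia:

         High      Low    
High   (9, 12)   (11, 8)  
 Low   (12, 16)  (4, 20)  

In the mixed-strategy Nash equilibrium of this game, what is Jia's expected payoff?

14

First find p, the probability Ivan plays High, from Jia's indifference between High and Low: 12p + 16(1−p) = 8p + 20(1−p), giving p = 1/2.
Since Jia is indifferent in equilibrium, Jia's expected payoff equals the payoff from either column against (1/2, 1/2). Using High: 12(1/2) + 16(1/2) = 14.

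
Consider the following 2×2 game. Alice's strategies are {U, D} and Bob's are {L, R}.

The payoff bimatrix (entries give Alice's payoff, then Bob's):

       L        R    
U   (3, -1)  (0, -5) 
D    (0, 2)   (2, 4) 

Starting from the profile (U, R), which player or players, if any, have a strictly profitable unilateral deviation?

Alice at (U, R) earns 0; deviating to D yields 2 — a strict improvement.
Bob earns -5; deviating to L yields -1 — a strict improvement.
Both Alice and Bob have strictly profitable deviations.

Both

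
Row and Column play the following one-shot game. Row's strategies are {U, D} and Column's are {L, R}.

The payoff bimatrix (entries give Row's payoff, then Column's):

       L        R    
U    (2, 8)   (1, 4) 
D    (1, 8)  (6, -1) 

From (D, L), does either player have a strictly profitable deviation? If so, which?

Row

Row at (D, L) earns 1; deviating to U yields 2 — a strict improvement.
Column earns 8; deviating to R yields -1 — not better.
Only Row has a strictly profitable deviation.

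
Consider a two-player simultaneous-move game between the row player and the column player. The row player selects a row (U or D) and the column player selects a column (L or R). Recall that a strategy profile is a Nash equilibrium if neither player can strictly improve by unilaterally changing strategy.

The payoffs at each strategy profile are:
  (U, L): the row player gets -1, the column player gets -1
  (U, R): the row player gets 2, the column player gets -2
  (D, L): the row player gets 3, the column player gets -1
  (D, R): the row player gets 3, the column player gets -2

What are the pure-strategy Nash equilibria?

(D, L)

(U, L): the row player prefers D (3 > -1) — not an equilibrium.
(U, R): the row player prefers D (3 > 2); the column player prefers L (-1 > -2) — not an equilibrium.
(D, L): the row player gets 3 ≥ -1 from U, and the column player gets -1 ≥ -2 from R — Nash equilibrium.
(D, R): the column player prefers L (-1 > -2) — not an equilibrium.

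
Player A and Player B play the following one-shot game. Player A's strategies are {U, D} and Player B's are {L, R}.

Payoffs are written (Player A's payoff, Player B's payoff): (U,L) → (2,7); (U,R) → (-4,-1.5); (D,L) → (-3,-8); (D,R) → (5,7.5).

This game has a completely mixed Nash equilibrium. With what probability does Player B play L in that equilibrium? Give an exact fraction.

Let c be the probability that Player B plays L. In a completely mixed equilibrium, Player A must be indifferent between U and D.
Player A's expected payoff from U is 2c − 4(1−c); from D it is −3c + 5(1−c).
Setting these equal: 6c − 4 = −8c + 5, so c = 9/14.

9/14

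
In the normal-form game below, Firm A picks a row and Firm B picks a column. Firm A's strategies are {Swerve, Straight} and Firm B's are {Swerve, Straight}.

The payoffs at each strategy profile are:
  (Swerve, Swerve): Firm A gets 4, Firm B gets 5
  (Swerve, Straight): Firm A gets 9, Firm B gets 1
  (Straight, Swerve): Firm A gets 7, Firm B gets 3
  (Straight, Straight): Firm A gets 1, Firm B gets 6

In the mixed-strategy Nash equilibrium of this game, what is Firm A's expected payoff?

First find y, the probability Firm B plays Swerve, from Firm A's indifference between Swerve and Straight: 4y + 9(1−y) = 7y + (1−y), giving y = 8/11.
Since Firm A is indifferent in equilibrium, Firm A's expected payoff equals the payoff from either row against (8/11, 3/11). Using Swerve: 4(8/11) + 9(3/11) = 59/11.

59/11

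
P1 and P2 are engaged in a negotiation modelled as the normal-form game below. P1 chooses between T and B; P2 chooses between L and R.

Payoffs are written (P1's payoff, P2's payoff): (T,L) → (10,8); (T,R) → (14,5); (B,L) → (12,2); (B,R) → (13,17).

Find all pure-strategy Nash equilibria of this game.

(T, L): P1 prefers B (12 > 10) — not an equilibrium.
(T, R): P2 prefers L (8 > 5) — not an equilibrium.
(B, L): P2 prefers R (17 > 2) — not an equilibrium.
(B, R): P1 prefers T (14 > 13) — not an equilibrium.

none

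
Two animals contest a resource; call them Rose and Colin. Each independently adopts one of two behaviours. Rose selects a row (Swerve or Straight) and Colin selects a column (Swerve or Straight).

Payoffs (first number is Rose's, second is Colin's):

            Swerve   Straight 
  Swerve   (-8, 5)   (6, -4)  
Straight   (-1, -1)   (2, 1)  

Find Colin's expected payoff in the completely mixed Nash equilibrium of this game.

First find p, the probability Rose plays Swerve, from Colin's indifference between Swerve and Straight: 5p − (1−p) = −4p + (1−p), giving p = 2/11.
Since Colin is indifferent in equilibrium, Colin's expected payoff equals the payoff from either column against (2/11, 9/11). Using Swerve: 5(2/11) − (9/11) = 1/11.

1/11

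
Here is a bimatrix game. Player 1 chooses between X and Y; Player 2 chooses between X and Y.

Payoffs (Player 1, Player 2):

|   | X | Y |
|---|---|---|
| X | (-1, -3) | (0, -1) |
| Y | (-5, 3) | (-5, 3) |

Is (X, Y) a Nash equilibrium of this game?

Yes

At (X, Y), Player 1 earns 0; switching to Y would give -5, so Player 1 has no profitable deviation.
Player 2 earns -1; switching to X would give -3, so Player 2 has no profitable deviation.
Neither player can gain by a unilateral deviation, so this profile is a Nash equilibrium.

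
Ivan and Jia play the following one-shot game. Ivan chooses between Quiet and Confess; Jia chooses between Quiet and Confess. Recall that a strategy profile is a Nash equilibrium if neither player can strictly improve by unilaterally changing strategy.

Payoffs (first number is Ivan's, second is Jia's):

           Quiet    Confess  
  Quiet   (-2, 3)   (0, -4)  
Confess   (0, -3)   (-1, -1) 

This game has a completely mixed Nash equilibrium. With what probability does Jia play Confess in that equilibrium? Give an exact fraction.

Let c be the probability that Jia plays Quiet. In a completely mixed equilibrium, Ivan must be indifferent between Quiet and Confess.
Ivan's expected payoff from Quiet is −2c; from Confess it is −(1−c).
Setting these equal: −2c = c − 1, so c = 1/3.
Therefore Jia plays Confess with probability 1 − 1/3 = 2/3.

2/3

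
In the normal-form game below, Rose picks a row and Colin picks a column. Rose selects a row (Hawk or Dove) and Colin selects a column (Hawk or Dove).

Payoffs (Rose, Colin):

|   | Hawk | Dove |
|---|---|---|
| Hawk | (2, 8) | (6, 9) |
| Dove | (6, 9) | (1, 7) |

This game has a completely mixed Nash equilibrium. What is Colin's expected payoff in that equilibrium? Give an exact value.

25/3

First find x, the probability Rose plays Hawk, from Colin's indifference between Hawk and Dove: 8x + 9(1−x) = 9x + 7(1−x), giving x = 2/3.
Since Colin is indifferent in equilibrium, Colin's expected payoff equals the payoff from either column against (2/3, 1/3). Using Hawk: 8(2/3) + 9(1/3) = 25/3.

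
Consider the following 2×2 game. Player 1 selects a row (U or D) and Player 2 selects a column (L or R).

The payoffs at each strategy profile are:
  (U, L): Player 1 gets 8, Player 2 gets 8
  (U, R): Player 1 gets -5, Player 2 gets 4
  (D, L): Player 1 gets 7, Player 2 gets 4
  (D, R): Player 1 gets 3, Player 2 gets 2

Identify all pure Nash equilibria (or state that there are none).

(U, L)

(U, L): Player 1 gets 8 ≥ 7 from D, and Player 2 gets 8 ≥ 4 from R — Nash equilibrium.
(U, R): Player 1 prefers D (3 > -5); Player 2 prefers L (8 > 4) — not an equilibrium.
(D, L): Player 1 prefers U (8 > 7) — not an equilibrium.
(D, R): Player 2 prefers L (4 > 2) — not an equilibrium.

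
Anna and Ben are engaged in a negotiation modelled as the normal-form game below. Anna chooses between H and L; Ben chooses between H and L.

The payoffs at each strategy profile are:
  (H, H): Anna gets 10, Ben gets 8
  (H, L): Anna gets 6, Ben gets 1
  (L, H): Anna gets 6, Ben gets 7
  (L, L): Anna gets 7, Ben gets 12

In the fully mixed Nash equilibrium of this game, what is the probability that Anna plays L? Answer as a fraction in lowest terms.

Let p be the probability that Anna plays H. In a completely mixed equilibrium, Ben must be indifferent between H and L.
Ben's expected payoff from H is 8p + 7(1−p); from L it is p + 12(1−p).
Setting these equal: p + 7 = −11p + 12, so p = 5/12.
Therefore Anna plays L with probability 1 − 5/12 = 7/12.

7/12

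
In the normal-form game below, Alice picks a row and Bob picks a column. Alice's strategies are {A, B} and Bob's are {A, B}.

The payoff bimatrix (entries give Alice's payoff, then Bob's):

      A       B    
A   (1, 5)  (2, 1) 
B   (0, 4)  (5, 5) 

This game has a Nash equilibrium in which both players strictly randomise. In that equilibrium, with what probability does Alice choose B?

4/5

Let x be the probability that Alice plays A. In a completely mixed equilibrium, Bob must be indifferent between A and B.
Bob's expected payoff from A is 5x + 4(1−x); from B it is x + 5(1−x).
Setting these equal: x + 4 = −4x + 5, so x = 1/5.
Therefore Alice plays B with probability 1 − 1/5 = 4/5.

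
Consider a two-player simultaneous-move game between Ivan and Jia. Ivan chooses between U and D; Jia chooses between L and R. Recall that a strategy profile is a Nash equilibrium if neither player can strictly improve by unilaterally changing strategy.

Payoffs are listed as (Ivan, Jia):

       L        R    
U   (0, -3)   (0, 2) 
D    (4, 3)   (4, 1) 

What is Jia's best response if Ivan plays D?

L

Against D, Jia earns 3 from L and 1 from R.
So L is the best response.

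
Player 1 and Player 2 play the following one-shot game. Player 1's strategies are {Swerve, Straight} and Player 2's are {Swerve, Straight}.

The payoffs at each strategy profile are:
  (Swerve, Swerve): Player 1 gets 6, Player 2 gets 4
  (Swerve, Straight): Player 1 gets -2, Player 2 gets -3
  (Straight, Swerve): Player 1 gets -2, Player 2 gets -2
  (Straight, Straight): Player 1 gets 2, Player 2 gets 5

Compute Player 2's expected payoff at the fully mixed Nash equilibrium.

First find p, the probability Player 1 plays Swerve, from Player 2's indifference between Swerve and Straight: 4p − 2(1−p) = −3p + 5(1−p), giving p = 1/2.
Since Player 2 is indifferent in equilibrium, Player 2's expected payoff equals the payoff from either column against (1/2, 1/2). Using Swerve: 4(1/2) − 2(1/2) = 1.

1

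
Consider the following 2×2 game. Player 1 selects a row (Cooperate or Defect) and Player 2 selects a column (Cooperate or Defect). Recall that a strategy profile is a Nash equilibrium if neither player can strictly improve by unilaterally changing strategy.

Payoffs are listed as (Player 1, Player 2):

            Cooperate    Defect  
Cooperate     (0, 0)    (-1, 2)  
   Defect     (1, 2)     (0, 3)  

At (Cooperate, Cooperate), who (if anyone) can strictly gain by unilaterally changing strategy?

Both

Player 1 at (Cooperate, Cooperate) earns 0; deviating to Defect yields 1 — a strict improvement.
Player 2 earns 0; deviating to Defect yields 2 — a strict improvement.
Both Player 1 and Player 2 have strictly profitable deviations.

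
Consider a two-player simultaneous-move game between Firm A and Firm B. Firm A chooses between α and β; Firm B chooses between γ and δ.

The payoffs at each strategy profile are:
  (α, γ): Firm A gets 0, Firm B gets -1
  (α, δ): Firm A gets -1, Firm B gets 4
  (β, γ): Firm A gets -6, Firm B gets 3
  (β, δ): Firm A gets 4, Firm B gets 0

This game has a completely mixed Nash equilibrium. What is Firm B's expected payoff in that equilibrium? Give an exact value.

First find p, the probability Firm A plays α, from Firm B's indifference between γ and δ: −p + 3(1−p) = 4p, giving p = 3/8.
Since Firm B is indifferent in equilibrium, Firm B's expected payoff equals the payoff from either column against (3/8, 5/8). Using γ: −(3/8) + 3(5/8) = 3/2.

3/2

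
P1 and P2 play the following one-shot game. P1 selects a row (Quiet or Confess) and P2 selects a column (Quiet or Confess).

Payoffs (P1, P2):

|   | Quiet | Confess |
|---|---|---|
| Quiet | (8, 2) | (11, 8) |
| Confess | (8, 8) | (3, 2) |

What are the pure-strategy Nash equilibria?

(Quiet, Quiet): P2 prefers Confess (8 > 2) — not an equilibrium.
(Quiet, Confess): P1 gets 11 ≥ 3 from Confess, and P2 gets 8 ≥ 2 from Quiet — Nash equilibrium.
(Confess, Quiet): P1 gets 8 ≥ 8 from Quiet, and P2 gets 8 ≥ 2 from Confess — Nash equilibrium.
(Confess, Confess): P1 prefers Quiet (11 > 3); P2 prefers Quiet (8 > 2) — not an equilibrium.

(Quiet, Confess) and (Confess, Quiet)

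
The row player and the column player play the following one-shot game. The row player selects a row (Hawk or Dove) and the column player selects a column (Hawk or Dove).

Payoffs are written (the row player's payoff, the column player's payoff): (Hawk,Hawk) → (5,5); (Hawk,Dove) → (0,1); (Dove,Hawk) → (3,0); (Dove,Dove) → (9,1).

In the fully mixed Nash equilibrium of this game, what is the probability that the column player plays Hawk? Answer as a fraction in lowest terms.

Let y be the probability that the column player plays Hawk. In a completely mixed equilibrium, the row player must be indifferent between Hawk and Dove.
The row player's expected payoff from Hawk is 5y; from Dove it is 3y + 9(1−y).
Setting these equal: 5y = −6y + 9, so y = 9/11.

9/11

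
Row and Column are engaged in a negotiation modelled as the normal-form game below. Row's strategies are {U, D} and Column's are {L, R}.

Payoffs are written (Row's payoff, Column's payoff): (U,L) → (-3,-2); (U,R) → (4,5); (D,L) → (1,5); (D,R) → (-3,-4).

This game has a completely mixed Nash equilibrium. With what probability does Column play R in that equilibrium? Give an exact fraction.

4/11

Let c be the probability that Column plays L. In a completely mixed equilibrium, Row must be indifferent between U and D.
Row's expected payoff from U is −3c + 4(1−c); from D it is c − 3(1−c).
Setting these equal: −7c + 4 = 4c − 3, so c = 7/11.
Therefore Column plays R with probability 1 − 7/11 = 4/11.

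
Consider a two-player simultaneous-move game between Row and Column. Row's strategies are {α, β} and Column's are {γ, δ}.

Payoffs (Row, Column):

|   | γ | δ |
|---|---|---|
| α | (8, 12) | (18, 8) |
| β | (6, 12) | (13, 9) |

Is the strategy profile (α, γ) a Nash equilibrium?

Yes

At (α, γ), Row earns 8; switching to β would give 6, so Row has no profitable deviation.
Column earns 12; switching to δ would give 8, so Column has no profitable deviation.
Neither player can gain by a unilateral deviation, so this profile is a Nash equilibrium.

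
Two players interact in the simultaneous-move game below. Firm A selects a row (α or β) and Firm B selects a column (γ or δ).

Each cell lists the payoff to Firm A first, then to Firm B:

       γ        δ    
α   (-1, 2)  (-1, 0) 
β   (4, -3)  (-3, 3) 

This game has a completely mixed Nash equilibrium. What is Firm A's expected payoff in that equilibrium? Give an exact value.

-1

First find q, the probability Firm B plays γ, from Firm A's indifference between α and β: −q − (1−q) = 4q − 3(1−q), giving q = 2/7.
Since Firm A is indifferent in equilibrium, Firm A's expected payoff equals the payoff from either row against (2/7, 5/7). Using α: −(2/7) − (5/7) = -1.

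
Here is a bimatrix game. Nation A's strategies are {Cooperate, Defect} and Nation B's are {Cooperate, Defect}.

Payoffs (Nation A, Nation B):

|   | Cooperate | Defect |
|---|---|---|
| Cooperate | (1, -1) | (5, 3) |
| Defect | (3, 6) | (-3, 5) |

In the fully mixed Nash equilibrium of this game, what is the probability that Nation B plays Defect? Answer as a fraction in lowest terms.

Let q be the probability that Nation B plays Cooperate. In a completely mixed equilibrium, Nation A must be indifferent between Cooperate and Defect.
Nation A's expected payoff from Cooperate is q + 5(1−q); from Defect it is 3q − 3(1−q).
Setting these equal: −4q + 5 = 6q − 3, so q = 4/5.
Therefore Nation B plays Defect with probability 1 − 4/5 = 1/5.

1/5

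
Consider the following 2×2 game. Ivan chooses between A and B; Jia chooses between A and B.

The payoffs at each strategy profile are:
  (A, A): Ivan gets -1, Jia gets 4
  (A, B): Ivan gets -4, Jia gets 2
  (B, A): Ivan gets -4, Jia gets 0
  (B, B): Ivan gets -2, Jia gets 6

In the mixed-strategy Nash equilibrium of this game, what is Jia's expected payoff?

First find x, the probability Ivan plays A, from Jia's indifference between A and B: 4x = 2x + 6(1−x), giving x = 3/4.
Since Jia is indifferent in equilibrium, Jia's expected payoff equals the payoff from either column against (3/4, 1/4). Using A: 4(3/4) = 3.

3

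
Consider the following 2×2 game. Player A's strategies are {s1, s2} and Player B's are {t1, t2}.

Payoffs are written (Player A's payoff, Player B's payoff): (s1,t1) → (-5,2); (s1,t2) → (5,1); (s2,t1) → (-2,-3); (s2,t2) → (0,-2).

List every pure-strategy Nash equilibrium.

none

(s1, t1): Player A prefers s2 (-2 > -5) — not an equilibrium.
(s1, t2): Player B prefers t1 (2 > 1) — not an equilibrium.
(s2, t1): Player B prefers t2 (-2 > -3) — not an equilibrium.
(s2, t2): Player A prefers s1 (5 > 0) — not an equilibrium.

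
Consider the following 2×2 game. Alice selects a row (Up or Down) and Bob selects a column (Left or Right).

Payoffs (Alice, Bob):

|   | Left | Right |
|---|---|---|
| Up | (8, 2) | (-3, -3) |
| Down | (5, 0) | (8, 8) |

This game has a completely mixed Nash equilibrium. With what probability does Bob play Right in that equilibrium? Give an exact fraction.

3/14

Let q be the probability that Bob plays Left. In a completely mixed equilibrium, Alice must be indifferent between Up and Down.
Alice's expected payoff from Up is 8q − 3(1−q); from Down it is 5q + 8(1−q).
Setting these equal: 11q − 3 = −3q + 8, so q = 11/14.
Therefore Bob plays Right with probability 1 − 11/14 = 3/14.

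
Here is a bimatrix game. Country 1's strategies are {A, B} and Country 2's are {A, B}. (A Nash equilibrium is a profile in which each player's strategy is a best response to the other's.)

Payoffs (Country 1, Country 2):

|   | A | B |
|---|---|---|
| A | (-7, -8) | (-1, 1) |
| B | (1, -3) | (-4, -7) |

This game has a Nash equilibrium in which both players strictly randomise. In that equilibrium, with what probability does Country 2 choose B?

8/11

Let y be the probability that Country 2 plays A. In a completely mixed equilibrium, Country 1 must be indifferent between A and B.
Country 1's expected payoff from A is −7y − (1−y); from B it is y − 4(1−y).
Setting these equal: −6y − 1 = 5y − 4, so y = 3/11.
Therefore Country 2 plays B with probability 1 − 3/11 = 8/11.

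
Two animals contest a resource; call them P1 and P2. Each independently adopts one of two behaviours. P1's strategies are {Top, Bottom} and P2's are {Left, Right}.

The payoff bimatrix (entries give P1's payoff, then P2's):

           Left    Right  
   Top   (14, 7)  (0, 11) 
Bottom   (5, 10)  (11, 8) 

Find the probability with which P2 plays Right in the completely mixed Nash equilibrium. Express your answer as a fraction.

Let y be the probability that P2 plays Left. In a completely mixed equilibrium, P1 must be indifferent between Top and Bottom.
P1's expected payoff from Top is 14y; from Bottom it is 5y + 11(1−y).
Setting these equal: 14y = −6y + 11, so y = 11/20.
Therefore P2 plays Right with probability 1 − 11/20 = 9/20.

9/20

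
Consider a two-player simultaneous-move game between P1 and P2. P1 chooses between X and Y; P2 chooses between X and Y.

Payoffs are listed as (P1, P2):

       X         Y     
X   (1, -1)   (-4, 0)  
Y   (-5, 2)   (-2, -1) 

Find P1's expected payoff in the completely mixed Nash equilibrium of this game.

-11/4

First find y, the probability P2 plays X, from P1's indifference between X and Y: y − 4(1−y) = −5y − 2(1−y), giving y = 1/4.
Since P1 is indifferent in equilibrium, P1's expected payoff equals the payoff from either row against (1/4, 3/4). Using X: (1/4) − 4(3/4) = -11/4.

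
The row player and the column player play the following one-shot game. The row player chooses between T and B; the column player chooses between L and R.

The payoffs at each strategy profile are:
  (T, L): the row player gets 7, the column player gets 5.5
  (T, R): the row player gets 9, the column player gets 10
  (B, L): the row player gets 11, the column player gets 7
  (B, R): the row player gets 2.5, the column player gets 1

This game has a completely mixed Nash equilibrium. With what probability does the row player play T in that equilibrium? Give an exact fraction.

Let p be the probability that the row player plays T. In a completely mixed equilibrium, the column player must be indifferent between L and R.
The column player's expected payoff from L is 5.5p + 7(1−p); from R it is 10p + (1−p).
Setting these equal: −1.5p + 7 = 9p + 1, so p = 4/7.

4/7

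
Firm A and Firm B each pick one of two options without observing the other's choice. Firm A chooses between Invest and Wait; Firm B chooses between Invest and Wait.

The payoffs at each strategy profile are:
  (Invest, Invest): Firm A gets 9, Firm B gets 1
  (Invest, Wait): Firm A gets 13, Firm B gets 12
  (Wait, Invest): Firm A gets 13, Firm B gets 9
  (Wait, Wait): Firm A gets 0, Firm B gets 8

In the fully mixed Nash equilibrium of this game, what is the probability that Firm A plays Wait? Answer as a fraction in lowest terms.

11/12

Let p be the probability that Firm A plays Invest. In a completely mixed equilibrium, Firm B must be indifferent between Invest and Wait.
Firm B's expected payoff from Invest is p + 9(1−p); from Wait it is 12p + 8(1−p).
Setting these equal: −8p + 9 = 4p + 8, so p = 1/12.
Therefore Firm A plays Wait with probability 1 − 1/12 = 11/12.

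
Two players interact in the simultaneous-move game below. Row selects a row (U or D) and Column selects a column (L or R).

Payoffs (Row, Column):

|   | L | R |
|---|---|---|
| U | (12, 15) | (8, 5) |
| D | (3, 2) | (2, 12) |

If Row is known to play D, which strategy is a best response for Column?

Against D, Column earns 2 from L and 12 from R.
So R is the best response.

R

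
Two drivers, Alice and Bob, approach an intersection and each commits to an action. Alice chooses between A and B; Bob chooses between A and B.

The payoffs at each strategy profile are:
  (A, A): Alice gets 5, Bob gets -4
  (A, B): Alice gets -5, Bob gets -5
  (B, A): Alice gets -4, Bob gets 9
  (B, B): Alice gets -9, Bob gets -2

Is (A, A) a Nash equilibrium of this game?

Yes

At (A, A), Alice earns 5; switching to B would give -4, so Alice has no profitable deviation.
Bob earns -4; switching to B would give -5, so Bob has no profitable deviation.
Neither player can gain by a unilateral deviation, so this profile is a Nash equilibrium.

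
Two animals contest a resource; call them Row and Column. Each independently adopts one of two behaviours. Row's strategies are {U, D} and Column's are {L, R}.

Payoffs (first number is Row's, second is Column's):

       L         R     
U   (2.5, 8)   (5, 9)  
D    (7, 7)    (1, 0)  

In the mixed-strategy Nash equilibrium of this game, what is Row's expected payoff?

65/17

First find y, the probability Column plays L, from Row's indifference between U and D: 2.5y + 5(1−y) = 7y + (1−y), giving y = 8/17.
Since Row is indifferent in equilibrium, Row's expected payoff equals the payoff from either row against (8/17, 9/17). Using U: 2.5(8/17) + 5(9/17) = 65/17.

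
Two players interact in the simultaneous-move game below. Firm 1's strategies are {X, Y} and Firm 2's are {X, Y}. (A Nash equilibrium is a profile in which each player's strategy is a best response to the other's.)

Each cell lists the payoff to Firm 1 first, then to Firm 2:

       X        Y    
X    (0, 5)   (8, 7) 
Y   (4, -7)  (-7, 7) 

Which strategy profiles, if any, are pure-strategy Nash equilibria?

(X, Y)

(X, X): Firm 1 prefers Y (4 > 0); Firm 2 prefers Y (7 > 5) — not an equilibrium.
(X, Y): Firm 1 gets 8 ≥ -7 from Y, and Firm 2 gets 7 ≥ 5 from X — Nash equilibrium.
(Y, X): Firm 2 prefers Y (7 > -7) — not an equilibrium.
(Y, Y): Firm 1 prefers X (8 > -7) — not an equilibrium.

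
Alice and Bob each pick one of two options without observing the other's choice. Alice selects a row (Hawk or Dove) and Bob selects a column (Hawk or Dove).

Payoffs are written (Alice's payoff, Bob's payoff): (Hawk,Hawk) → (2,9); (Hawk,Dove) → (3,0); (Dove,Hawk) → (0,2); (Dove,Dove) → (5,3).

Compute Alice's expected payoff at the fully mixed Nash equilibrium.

5/2

First find y, the probability Bob plays Hawk, from Alice's indifference between Hawk and Dove: 2y + 3(1−y) = 5(1−y), giving y = 1/2.
Since Alice is indifferent in equilibrium, Alice's expected payoff equals the payoff from either row against (1/2, 1/2). Using Hawk: 2(1/2) + 3(1/2) = 5/2.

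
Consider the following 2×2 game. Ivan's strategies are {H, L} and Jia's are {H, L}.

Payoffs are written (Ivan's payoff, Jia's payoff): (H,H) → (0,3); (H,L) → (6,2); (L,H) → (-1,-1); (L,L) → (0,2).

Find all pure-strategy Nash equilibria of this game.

(H, H)

(H, H): Ivan gets 0 ≥ -1 from L, and Jia gets 3 ≥ 2 from L — Nash equilibrium.
(H, L): Jia prefers H (3 > 2) — not an equilibrium.
(L, H): Ivan prefers H (0 > -1); Jia prefers L (2 > -1) — not an equilibrium.
(L, L): Ivan prefers H (6 > 0) — not an equilibrium.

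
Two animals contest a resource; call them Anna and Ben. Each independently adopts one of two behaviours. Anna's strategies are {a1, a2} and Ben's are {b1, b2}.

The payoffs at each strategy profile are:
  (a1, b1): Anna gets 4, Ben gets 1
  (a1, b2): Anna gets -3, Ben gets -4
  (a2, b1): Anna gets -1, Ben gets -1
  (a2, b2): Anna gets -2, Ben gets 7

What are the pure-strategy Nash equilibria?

(a1, b1) and (a2, b2)

(a1, b1): Anna gets 4 ≥ -1 from a2, and Ben gets 1 ≥ -4 from b2 — Nash equilibrium.
(a1, b2): Anna prefers a2 (-2 > -3); Ben prefers b1 (1 > -4) — not an equilibrium.
(a2, b1): Anna prefers a1 (4 > -1); Ben prefers b2 (7 > -1) — not an equilibrium.
(a2, b2): Anna gets -2 ≥ -3 from a1, and Ben gets 7 ≥ -1 from b1 — Nash equilibrium.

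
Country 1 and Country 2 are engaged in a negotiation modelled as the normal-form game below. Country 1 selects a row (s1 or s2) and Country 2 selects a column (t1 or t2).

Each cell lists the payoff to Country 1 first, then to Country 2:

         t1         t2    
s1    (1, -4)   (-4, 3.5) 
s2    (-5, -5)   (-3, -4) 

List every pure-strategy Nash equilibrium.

(s1, t1): Country 2 prefers t2 (3.5 > -4) — not an equilibrium.
(s1, t2): Country 1 prefers s2 (-3 > -4) — not an equilibrium.
(s2, t1): Country 1 prefers s1 (1 > -5); Country 2 prefers t2 (-4 > -5) — not an equilibrium.
(s2, t2): Country 1 gets -3 ≥ -4 from s1, and Country 2 gets -4 ≥ -5 from t1 — Nash equilibrium.

(s2, t2)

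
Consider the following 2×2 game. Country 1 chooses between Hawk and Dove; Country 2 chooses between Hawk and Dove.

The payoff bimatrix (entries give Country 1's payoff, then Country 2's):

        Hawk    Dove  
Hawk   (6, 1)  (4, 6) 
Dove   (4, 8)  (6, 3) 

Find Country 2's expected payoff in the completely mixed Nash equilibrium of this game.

First find p, the probability Country 1 plays Hawk, from Country 2's indifference between Hawk and Dove: p + 8(1−p) = 6p + 3(1−p), giving p = 1/2.
Since Country 2 is indifferent in equilibrium, Country 2's expected payoff equals the payoff from either column against (1/2, 1/2). Using Hawk: (1/2) + 8(1/2) = 9/2.

9/2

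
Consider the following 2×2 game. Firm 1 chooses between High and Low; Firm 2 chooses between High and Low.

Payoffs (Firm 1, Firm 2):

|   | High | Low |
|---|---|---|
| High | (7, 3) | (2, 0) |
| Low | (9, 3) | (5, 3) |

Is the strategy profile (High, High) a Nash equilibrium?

At (High, High), Firm 1 earns 7; switching to Low would give 9, so Firm 1 would deviate.
Firm 2 earns 3; switching to Low would give 0, so Firm 2 has no profitable deviation.
Since at least one player can profitably deviate, this is not a Nash equilibrium.

No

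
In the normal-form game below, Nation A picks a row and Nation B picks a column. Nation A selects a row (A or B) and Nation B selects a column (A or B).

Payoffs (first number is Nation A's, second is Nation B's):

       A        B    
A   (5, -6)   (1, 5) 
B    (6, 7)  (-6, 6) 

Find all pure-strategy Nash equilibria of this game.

(A, A): Nation A prefers B (6 > 5); Nation B prefers B (5 > -6) — not an equilibrium.
(A, B): Nation A gets 1 ≥ -6 from B, and Nation B gets 5 ≥ -6 from A — Nash equilibrium.
(B, A): Nation A gets 6 ≥ 5 from A, and Nation B gets 7 ≥ 6 from B — Nash equilibrium.
(B, B): Nation A prefers A (1 > -6); Nation B prefers A (7 > 6) — not an equilibrium.

(A, B) and (B, A)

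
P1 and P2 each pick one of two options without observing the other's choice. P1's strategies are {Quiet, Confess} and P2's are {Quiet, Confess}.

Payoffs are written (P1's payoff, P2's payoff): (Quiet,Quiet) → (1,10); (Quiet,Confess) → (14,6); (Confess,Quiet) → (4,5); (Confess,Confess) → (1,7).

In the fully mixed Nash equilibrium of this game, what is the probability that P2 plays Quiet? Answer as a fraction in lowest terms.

Let c be the probability that P2 plays Quiet. In a completely mixed equilibrium, P1 must be indifferent between Quiet and Confess.
P1's expected payoff from Quiet is c + 14(1−c); from Confess it is 4c + (1−c).
Setting these equal: −13c + 14 = 3c + 1, so c = 13/16.

13/16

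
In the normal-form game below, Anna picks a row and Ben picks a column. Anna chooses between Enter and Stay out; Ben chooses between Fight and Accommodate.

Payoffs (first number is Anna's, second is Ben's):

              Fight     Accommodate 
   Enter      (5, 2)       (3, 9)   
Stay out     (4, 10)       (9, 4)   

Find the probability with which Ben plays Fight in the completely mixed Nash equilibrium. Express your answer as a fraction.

6/7

Let y be the probability that Ben plays Fight. In a completely mixed equilibrium, Anna must be indifferent between Enter and Stay out.
Anna's expected payoff from Enter is 5y + 3(1−y); from Stay out it is 4y + 9(1−y).
Setting these equal: 2y + 3 = −5y + 9, so y = 6/7.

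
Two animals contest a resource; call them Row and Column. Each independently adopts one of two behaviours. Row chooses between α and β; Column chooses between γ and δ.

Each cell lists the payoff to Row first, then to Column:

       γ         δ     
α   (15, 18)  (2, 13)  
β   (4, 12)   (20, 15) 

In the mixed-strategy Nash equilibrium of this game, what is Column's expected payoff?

57/4

First find x, the probability Row plays α, from Column's indifference between γ and δ: 18x + 12(1−x) = 13x + 15(1−x), giving x = 3/8.
Since Column is indifferent in equilibrium, Column's expected payoff equals the payoff from either column against (3/8, 5/8). Using γ: 18(3/8) + 12(5/8) = 57/4.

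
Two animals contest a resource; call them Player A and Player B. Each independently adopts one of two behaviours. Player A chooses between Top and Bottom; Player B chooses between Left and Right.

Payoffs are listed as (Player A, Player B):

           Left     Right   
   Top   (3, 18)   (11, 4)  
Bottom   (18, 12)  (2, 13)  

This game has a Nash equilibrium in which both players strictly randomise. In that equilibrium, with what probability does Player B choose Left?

3/8

Let q be the probability that Player B plays Left. In a completely mixed equilibrium, Player A must be indifferent between Top and Bottom.
Player A's expected payoff from Top is 3q + 11(1−q); from Bottom it is 18q + 2(1−q).
Setting these equal: −8q + 11 = 16q + 2, so q = 3/8.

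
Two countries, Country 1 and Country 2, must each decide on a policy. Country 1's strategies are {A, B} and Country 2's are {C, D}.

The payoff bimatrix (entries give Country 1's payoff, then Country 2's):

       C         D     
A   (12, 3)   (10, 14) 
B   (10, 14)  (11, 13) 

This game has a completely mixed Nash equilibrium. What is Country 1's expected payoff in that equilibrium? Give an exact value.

First find q, the probability Country 2 plays C, from Country 1's indifference between A and B: 12q + 10(1−q) = 10q + 11(1−q), giving q = 1/3.
Since Country 1 is indifferent in equilibrium, Country 1's expected payoff equals the payoff from either row against (1/3, 2/3). Using A: 12(1/3) + 10(2/3) = 32/3.

32/3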